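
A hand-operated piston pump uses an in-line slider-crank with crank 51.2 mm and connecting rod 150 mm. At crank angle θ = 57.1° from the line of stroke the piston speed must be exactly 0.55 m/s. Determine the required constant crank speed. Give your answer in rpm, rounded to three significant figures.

102

For an in-line slider-crank, |v_piston| = rω|sinθ|·[1 + r cosθ/√(L² − r² sin²θ)].
With r = 0.0512 m, L = 0.15 m, θ = 57.1°: the bracketed kinematic factor |dx/dθ| = 0.051308 m.
ω = v/|dx/dθ| = 0.55/0.051308 = 10.72 rad/s.
N = 60ω/(2π) = 102.36 rpm.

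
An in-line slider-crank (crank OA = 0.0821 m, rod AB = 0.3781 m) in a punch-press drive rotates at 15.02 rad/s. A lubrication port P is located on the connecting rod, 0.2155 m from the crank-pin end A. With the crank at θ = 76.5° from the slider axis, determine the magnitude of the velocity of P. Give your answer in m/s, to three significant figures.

1.24

ω = 15.02 rad/s.  Crank-pin speed |V_A| = rω = 1.2331 m/s, perpendicular to OA.
Rod angle: sinφ = −(r/L) sinθ ⇒ φ = -12.189°; ω_rod = −rω cosθ/√(L²−r²sin²θ) = -0.77892 rad/s.
V_P = V_A + ω_rod × AP, with AP = 0.2155 m along the rod.
Components: V_Px = −rω sinθ − a·ω_rod·sinφ = -1.2345 m/s;  V_Py = rω cosθ + a·ω_rod·cosφ = +0.1238 m/s.
|V_P| = √(V_Px² + V_Py²) = 1.2407 m/s.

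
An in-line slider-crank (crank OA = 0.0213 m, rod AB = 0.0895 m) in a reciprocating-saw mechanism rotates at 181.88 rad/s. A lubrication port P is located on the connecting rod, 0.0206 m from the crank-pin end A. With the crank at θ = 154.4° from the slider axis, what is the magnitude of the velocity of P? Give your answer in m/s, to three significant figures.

3.12

ω = 181.9 rad/s.  Crank-pin speed |V_A| = rω = 3.874 m/s, perpendicular to OA.
Rod angle: sinφ = −(r/L) sinθ ⇒ φ = -5.902°; ω_rod = −rω cosθ/√(L²−r²sin²θ) = +39.244 rad/s.
V_P = V_A + ω_rod × AP, with AP = 0.0206 m along the rod.
Components: V_Px = −rω sinθ − a·ω_rod·sinφ = -1.5908 m/s;  V_Py = rω cosθ + a·ω_rod·cosφ = -2.6896 m/s.
|V_P| = √(V_Px² + V_Py²) = 3.1248 m/s.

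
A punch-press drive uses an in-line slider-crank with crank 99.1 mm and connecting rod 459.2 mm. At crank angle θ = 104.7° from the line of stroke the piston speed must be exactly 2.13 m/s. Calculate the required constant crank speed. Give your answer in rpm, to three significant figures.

225

For an in-line slider-crank, |v_piston| = rω|sinθ|·[1 + r cosθ/√(L² − r² sin²θ)].
With r = 0.0991 m, L = 0.4592 m, θ = 104.7°: the bracketed kinematic factor |dx/dθ| = 0.090489 m.
ω = v/|dx/dθ| = 2.13/0.090489 = 23.539 rad/s.
N = 60ω/(2π) = 224.78 rpm.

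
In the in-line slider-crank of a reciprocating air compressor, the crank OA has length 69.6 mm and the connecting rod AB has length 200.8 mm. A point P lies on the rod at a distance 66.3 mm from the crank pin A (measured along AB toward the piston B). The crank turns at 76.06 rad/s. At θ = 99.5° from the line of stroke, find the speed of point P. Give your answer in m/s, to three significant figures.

5.15

ω = 76.06 rad/s.  Crank-pin speed |V_A| = rω = 5.2938 m/s, perpendicular to OA.
Rod angle: sinφ = −(r/L) sinθ ⇒ φ = -19.990°; ω_rod = −rω cosθ/√(L²−r²sin²θ) = +4.6302 rad/s.
V_P = V_A + ω_rod × AP, with AP = 0.0663 m along the rod.
Components: V_Px = −rω sinθ − a·ω_rod·sinφ = -5.1162 m/s;  V_Py = rω cosθ + a·ω_rod·cosφ = -0.58524 m/s.
|V_P| = √(V_Px² + V_Py²) = 5.1496 m/s.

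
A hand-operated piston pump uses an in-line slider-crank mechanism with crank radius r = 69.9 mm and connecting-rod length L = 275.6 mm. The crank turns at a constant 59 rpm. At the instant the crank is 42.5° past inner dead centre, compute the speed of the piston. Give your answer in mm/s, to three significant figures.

347

ω = 2π·59/60 = 6.178 rad/s
For an in-line slider-crank, x = r cosθ + √(L² − r² sin²θ), so v = −rω sinθ·[1 + r cosθ/√(L² − r² sin²θ)].
With r = 0.0699 m, L = 0.2756 m, θ = 42.5°: √(L² − r² sin²θ) = 0.27152 m.
v = −0.0699·6.178·0.67559·[1 + 0.0699·0.73728/0.27152] = -0.34715 m/s.
|v| = 0.34715 m/s = 347.15 mm/s.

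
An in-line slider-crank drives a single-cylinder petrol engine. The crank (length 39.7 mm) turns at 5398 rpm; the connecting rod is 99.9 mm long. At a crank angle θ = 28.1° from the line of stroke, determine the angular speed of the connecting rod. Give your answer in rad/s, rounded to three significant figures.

ω = 565.3 rad/s (converted from 5398 rpm).
The rod makes angle φ with the slider axis where L sinφ = r sinθ; differentiating, L cosφ·φ̇ = r ω cosθ.
L cosφ = √(L² − r² sin²θ) = 0.098134 m.
|ω_rod| = r ω |cosθ| / √(L² − r² sin²θ) = 0.0397·565.3·0.88213/0.098134 = 201.73 rad/s.

202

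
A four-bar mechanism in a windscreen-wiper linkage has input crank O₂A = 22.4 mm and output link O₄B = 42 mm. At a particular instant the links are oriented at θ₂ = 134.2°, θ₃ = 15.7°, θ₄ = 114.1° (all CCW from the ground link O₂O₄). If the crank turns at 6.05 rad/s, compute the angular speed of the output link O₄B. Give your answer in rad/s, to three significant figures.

2.87

ω₂ = 6.05 rad/s
Differentiating the loop-closure r₂e^{iθ₂}+r₃e^{iθ₃}=r₁+r₄e^{iθ₄} gives r₂ω₂e^{iθ₂}+r₃ω₃e^{iθ₃}=r₄ω₄e^{iθ₄}.
Eliminating the other unknown: ω₄ = r₂ω₂ sin(θ₂−θ₃) / [r₄ sin(θ₄−θ₃)].
Numerator sine = +0.87882; denominator sine = +0.98927.
Result = 0.0224·6.05·(+0.87882) / (0.042·(+0.98927)) = +2.8664 rad/s; magnitude 2.8664 rad/s.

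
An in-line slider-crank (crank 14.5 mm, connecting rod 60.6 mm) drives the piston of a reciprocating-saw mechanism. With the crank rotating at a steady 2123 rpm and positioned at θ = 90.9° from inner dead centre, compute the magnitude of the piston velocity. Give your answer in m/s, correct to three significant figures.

ω = 2π·2123/60 = 222.3 rad/s
For an in-line slider-crank, x = r cosθ + √(L² − r² sin²θ), so v = −rω sinθ·[1 + r cosθ/√(L² − r² sin²θ)].
With r = 0.0145 m, L = 0.0606 m, θ = 90.9°: √(L² − r² sin²θ) = 0.05884 m.
v = −0.0145·222.3·0.99988·[1 + 0.0145·-0.01571/0.05884] = -3.2108 m/s.
|v| = 3.2108 m/s.

3.21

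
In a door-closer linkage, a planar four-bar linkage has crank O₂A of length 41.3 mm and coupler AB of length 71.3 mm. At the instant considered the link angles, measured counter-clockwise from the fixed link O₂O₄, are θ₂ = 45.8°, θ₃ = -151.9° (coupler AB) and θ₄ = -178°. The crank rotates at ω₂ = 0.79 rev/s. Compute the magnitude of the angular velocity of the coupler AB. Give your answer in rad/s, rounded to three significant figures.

ω₂ = 4.964 rad/s (from 0.79 rev/s).
Differentiating the loop-closure r₂e^{iθ₂}+r₃e^{iθ₃}=r₁+r₄e^{iθ₄} gives r₂ω₂e^{iθ₂}+r₃ω₃e^{iθ₃}=r₄ω₄e^{iθ₄}.
Eliminating the other unknown: ω₃ = r₂ω₂ sin(θ₄−θ₂) / [r₃ sin(θ₃−θ₄)].
Numerator sine = +0.69214; denominator sine = +0.43994.
Result = 0.0413·4.964·(+0.69214) / (0.0713·(+0.43994)) = +4.5235 rad/s; magnitude 4.5235 rad/s.

4.52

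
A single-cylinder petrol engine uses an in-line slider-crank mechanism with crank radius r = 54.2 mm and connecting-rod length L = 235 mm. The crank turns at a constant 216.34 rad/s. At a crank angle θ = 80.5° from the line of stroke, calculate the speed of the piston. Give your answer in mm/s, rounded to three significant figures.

12000

ω = 216.3 rad/s
For an in-line slider-crank, x = r cosθ + √(L² − r² sin²θ), so v = −rω sinθ·[1 + r cosθ/√(L² − r² sin²θ)].
With r = 0.0542 m, L = 0.235 m, θ = 80.5°: √(L² − r² sin²θ) = 0.22884 m.
v = −0.0542·216.3·0.98629·[1 + 0.0542·0.16505/0.22884] = -12.017 m/s.
|v| = 12.017 m/s = 12017 mm/s.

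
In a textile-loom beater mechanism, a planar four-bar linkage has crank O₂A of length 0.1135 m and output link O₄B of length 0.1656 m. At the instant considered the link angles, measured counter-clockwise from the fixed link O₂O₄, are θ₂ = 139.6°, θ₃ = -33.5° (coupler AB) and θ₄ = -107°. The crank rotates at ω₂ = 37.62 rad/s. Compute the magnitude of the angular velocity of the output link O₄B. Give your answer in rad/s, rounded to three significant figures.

3.23

ω₂ = 37.62 rad/s
Differentiating the loop-closure r₂e^{iθ₂}+r₃e^{iθ₃}=r₁+r₄e^{iθ₄} gives r₂ω₂e^{iθ₂}+r₃ω₃e^{iθ₃}=r₄ω₄e^{iθ₄}.
Eliminating the other unknown: ω₄ = r₂ω₂ sin(θ₂−θ₃) / [r₄ sin(θ₄−θ₃)].
Numerator sine = +0.12014; denominator sine = -0.95882.
Result = 0.1135·37.62·(+0.12014) / (0.1656·(-0.95882)) = -3.2307 rad/s; magnitude 3.2307 rad/s.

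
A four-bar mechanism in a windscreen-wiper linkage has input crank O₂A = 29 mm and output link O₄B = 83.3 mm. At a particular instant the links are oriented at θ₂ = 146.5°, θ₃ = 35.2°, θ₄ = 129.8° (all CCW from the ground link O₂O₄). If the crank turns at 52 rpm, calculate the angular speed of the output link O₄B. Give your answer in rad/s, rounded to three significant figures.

ω₂ = 5.445 rad/s (from 52 rpm).
Differentiating the loop-closure r₂e^{iθ₂}+r₃e^{iθ₃}=r₁+r₄e^{iθ₄} gives r₂ω₂e^{iθ₂}+r₃ω₃e^{iθ₃}=r₄ω₄e^{iθ₄}.
Eliminating the other unknown: ω₄ = r₂ω₂ sin(θ₂−θ₃) / [r₄ sin(θ₄−θ₃)].
Numerator sine = +0.93169; denominator sine = +0.99678.
Result = 0.029·5.445·(+0.93169) / (0.0833·(+0.99678)) = +1.772 rad/s; magnitude 1.772 rad/s.

1.77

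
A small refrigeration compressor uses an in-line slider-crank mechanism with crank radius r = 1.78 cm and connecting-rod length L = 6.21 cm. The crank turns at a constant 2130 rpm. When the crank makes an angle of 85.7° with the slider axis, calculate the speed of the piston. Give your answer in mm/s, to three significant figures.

4050

ω = 2π·2130/60 = 223.1 rad/s
For an in-line slider-crank, x = r cosθ + √(L² − r² sin²θ), so v = −rω sinθ·[1 + r cosθ/√(L² − r² sin²θ)].
With r = 0.0178 m, L = 0.0621 m, θ = 85.7°: √(L² − r² sin²θ) = 0.059509 m.
v = −0.0178·223.1·0.99719·[1 + 0.0178·0.07498/0.059509] = -4.048 m/s.
|v| = 4.048 m/s = 4048 mm/s.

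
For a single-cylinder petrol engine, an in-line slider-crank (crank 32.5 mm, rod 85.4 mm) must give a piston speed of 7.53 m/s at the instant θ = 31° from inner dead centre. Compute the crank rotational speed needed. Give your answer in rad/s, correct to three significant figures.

338

For an in-line slider-crank, |v_piston| = rω|sinθ|·[1 + r cosθ/√(L² − r² sin²θ)].
With r = 0.0325 m, L = 0.0854 m, θ = 31°: the bracketed kinematic factor |dx/dθ| = 0.022307 m.
ω = v/|dx/dθ| = 7.53/0.022307 = 337.56 rad/s.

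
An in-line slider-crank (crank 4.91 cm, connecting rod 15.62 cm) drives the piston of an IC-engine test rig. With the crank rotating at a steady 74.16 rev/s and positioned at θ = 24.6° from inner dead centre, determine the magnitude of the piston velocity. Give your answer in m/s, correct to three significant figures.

ω = 2π·74.2 = 466 rad/s
For an in-line slider-crank, x = r cosθ + √(L² − r² sin²θ), so v = −rω sinθ·[1 + r cosθ/√(L² − r² sin²θ)].
With r = 0.0491 m, L = 0.1562 m, θ = 24.6°: √(L² − r² sin²θ) = 0.15486 m.
v = −0.0491·466·0.41628·[1 + 0.0491·0.90924/0.15486] = -12.27 m/s.
|v| = 12.27 m/s.

12.3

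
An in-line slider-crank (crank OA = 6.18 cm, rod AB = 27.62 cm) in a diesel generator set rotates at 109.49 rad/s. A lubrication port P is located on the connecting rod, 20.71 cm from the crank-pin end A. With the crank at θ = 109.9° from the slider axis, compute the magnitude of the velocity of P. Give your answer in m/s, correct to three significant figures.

6.02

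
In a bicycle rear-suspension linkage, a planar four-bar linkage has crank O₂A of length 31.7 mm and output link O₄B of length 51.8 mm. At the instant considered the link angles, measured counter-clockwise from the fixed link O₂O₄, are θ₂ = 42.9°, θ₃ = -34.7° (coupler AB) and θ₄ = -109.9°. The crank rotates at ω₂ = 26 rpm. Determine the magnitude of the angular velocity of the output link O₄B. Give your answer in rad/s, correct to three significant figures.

ω₂ = 2.723 rad/s (from 26 rpm).
Differentiating the loop-closure r₂e^{iθ₂}+r₃e^{iθ₃}=r₁+r₄e^{iθ₄} gives r₂ω₂e^{iθ₂}+r₃ω₃e^{iθ₃}=r₄ω₄e^{iθ₄}.
Eliminating the other unknown: ω₄ = r₂ω₂ sin(θ₂−θ₃) / [r₄ sin(θ₄−θ₃)].
Numerator sine = +0.97667; denominator sine = -0.96682.
Result = 0.0317·2.723·(+0.97667) / (0.0518·(-0.96682)) = -1.6832 rad/s; magnitude 1.6832 rad/s.

1.68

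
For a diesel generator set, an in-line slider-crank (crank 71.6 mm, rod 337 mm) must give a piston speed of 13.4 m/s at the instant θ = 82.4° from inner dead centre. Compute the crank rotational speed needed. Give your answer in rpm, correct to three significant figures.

1750

For an in-line slider-crank, |v_piston| = rω|sinθ|·[1 + r cosθ/√(L² − r² sin²θ)].
With r = 0.0716 m, L = 0.337 m, θ = 82.4°: the bracketed kinematic factor |dx/dθ| = 0.073011 m.
ω = v/|dx/dθ| = 13.4/0.073011 = 183.53 rad/s.
N = 60ω/(2π) = 1752.6 rpm.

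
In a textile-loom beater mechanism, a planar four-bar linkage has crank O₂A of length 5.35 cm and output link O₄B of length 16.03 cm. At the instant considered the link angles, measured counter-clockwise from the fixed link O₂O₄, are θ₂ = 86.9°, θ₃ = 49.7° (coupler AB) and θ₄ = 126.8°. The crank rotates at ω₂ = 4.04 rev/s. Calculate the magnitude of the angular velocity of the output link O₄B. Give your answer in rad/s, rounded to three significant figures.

ω₂ = 25.38 rad/s (from 4.04 rev/s).
Differentiating the loop-closure r₂e^{iθ₂}+r₃e^{iθ₃}=r₁+r₄e^{iθ₄} gives r₂ω₂e^{iθ₂}+r₃ω₃e^{iθ₃}=r₄ω₄e^{iθ₄}.
Eliminating the other unknown: ω₄ = r₂ω₂ sin(θ₂−θ₃) / [r₄ sin(θ₄−θ₃)].
Numerator sine = +0.60460; denominator sine = +0.97476.
Result = 0.0535·25.38·(+0.60460) / (0.1603·(+0.97476)) = +5.2547 rad/s; magnitude 5.2547 rad/s.

5.25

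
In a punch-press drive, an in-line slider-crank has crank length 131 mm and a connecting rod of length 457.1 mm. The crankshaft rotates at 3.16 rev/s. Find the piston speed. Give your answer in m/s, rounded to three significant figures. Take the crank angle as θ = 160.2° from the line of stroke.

0.642

ω = 2π·3.16 = 19.85 rad/s
For an in-line slider-crank, x = r cosθ + √(L² − r² sin²θ), so v = −rω sinθ·[1 + r cosθ/√(L² − r² sin²θ)].
With r = 0.131 m, L = 0.4571 m, θ = 160.2°: √(L² − r² sin²θ) = 0.45494 m.
v = −0.131·19.85·0.33874·[1 + 0.131·-0.94088/0.45494] = -0.64235 m/s.
|v| = 0.64235 m/s.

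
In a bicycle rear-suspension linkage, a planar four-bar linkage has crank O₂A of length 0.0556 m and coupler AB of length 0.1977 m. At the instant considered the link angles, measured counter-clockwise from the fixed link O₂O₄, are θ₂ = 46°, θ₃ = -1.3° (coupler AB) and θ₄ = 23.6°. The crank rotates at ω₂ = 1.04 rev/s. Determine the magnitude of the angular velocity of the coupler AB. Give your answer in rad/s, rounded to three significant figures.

1.66

ω₂ = 6.535 rad/s (from 1.04 rev/s).
Differentiating the loop-closure r₂e^{iθ₂}+r₃e^{iθ₃}=r₁+r₄e^{iθ₄} gives r₂ω₂e^{iθ₂}+r₃ω₃e^{iθ₃}=r₄ω₄e^{iθ₄}.
Eliminating the other unknown: ω₃ = r₂ω₂ sin(θ₄−θ₂) / [r₃ sin(θ₃−θ₄)].
Numerator sine = -0.38107; denominator sine = -0.42104.
Result = 0.0556·6.535·(-0.38107) / (0.1977·(-0.42104)) = +1.6633 rad/s; magnitude 1.6633 rad/s.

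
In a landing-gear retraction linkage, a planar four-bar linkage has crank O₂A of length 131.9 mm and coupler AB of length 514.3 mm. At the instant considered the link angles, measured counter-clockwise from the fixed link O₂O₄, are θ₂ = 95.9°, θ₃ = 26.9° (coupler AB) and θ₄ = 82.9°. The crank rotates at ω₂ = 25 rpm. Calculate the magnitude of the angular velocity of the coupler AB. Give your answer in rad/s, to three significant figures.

0.182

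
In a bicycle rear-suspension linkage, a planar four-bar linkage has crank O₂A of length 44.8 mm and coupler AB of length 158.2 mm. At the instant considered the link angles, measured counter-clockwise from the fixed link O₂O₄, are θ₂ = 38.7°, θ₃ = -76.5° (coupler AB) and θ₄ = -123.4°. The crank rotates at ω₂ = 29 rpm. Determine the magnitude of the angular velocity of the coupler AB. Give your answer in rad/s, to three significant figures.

0.362

ω₂ = 3.037 rad/s (from 29 rpm).
Differentiating the loop-closure r₂e^{iθ₂}+r₃e^{iθ₃}=r₁+r₄e^{iθ₄} gives r₂ω₂e^{iθ₂}+r₃ω₃e^{iθ₃}=r₄ω₄e^{iθ₄}.
Eliminating the other unknown: ω₃ = r₂ω₂ sin(θ₄−θ₂) / [r₃ sin(θ₃−θ₄)].
Numerator sine = -0.30736; denominator sine = +0.73016.
Result = 0.0448·3.037·(-0.30736) / (0.1582·(+0.73016)) = -0.36201 rad/s; magnitude 0.36201 rad/s.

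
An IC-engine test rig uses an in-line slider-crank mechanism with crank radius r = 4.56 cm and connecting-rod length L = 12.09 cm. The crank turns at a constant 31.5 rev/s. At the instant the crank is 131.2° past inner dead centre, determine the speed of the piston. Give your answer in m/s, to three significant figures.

5.03

ω = 2π·31.5 = 197.9 rad/s
For an in-line slider-crank, x = r cosθ + √(L² − r² sin²θ), so v = −rω sinθ·[1 + r cosθ/√(L² − r² sin²θ)].
With r = 0.0456 m, L = 0.1209 m, θ = 131.2°: √(L² − r² sin²θ) = 0.11593 m.
v = −0.0456·197.9·0.75241·[1 + 0.0456·-0.65869/0.11593] = -5.0313 m/s.
|v| = 5.0313 m/s.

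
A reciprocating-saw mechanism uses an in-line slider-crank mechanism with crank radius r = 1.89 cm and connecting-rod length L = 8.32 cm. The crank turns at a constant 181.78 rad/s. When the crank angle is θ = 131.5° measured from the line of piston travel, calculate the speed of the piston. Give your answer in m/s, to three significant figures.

2.18

ω = 181.8 rad/s
For an in-line slider-crank, x = r cosθ + √(L² − r² sin²θ), so v = −rω sinθ·[1 + r cosθ/√(L² − r² sin²θ)].
With r = 0.0189 m, L = 0.0832 m, θ = 131.5°: √(L² − r² sin²θ) = 0.081987 m.
v = −0.0189·181.8·0.74896·[1 + 0.0189·-0.66262/0.081987] = -2.1801 m/s.
|v| = 2.1801 m/s.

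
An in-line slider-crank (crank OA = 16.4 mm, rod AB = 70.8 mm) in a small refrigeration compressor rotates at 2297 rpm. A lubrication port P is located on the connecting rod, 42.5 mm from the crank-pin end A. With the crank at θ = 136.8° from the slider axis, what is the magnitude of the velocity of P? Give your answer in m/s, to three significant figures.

ω = 240.5 rad/s.  Crank-pin speed |V_A| = rω = 3.9449 m/s, perpendicular to OA.
Rod angle: sinφ = −(r/L) sinθ ⇒ φ = -9.124°; ω_rod = −rω cosθ/√(L²−r²sin²θ) = +41.138 rad/s.
V_P = V_A + ω_rod × AP, with AP = 0.0425 m along the rod.
Components: V_Px = −rω sinθ − a·ω_rod·sinφ = -2.4232 m/s;  V_Py = rω cosθ + a·ω_rod·cosφ = -1.1495 m/s.
|V_P| = √(V_Px² + V_Py²) = 2.682 m/s.

2.68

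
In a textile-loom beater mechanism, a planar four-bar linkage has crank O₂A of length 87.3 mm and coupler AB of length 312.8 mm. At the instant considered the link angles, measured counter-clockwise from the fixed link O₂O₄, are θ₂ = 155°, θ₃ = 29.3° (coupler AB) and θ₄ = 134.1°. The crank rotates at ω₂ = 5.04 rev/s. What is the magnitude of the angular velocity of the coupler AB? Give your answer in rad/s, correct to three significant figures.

ω₂ = 31.67 rad/s (from 5.04 rev/s).
Differentiating the loop-closure r₂e^{iθ₂}+r₃e^{iθ₃}=r₁+r₄e^{iθ₄} gives r₂ω₂e^{iθ₂}+r₃ω₃e^{iθ₃}=r₄ω₄e^{iθ₄}.
Eliminating the other unknown: ω₃ = r₂ω₂ sin(θ₄−θ₂) / [r₃ sin(θ₃−θ₄)].
Numerator sine = -0.35674; denominator sine = -0.96682.
Result = 0.0873·31.67·(-0.35674) / (0.3128·(-0.96682)) = +3.2611 rad/s; magnitude 3.2611 rad/s.

3.26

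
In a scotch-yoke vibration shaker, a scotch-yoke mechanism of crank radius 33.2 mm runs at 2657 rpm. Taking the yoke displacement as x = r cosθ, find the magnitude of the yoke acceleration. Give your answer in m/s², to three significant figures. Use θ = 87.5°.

ω = 278.2 rad/s (from 2657 rpm).
x = r cosθ ⇒ ẍ = −rω² cosθ (ω constant).
|a| = rω²|cosθ| = 0.0332·(278.2)²·|cos 87.5°| = 112.11 m/s².

112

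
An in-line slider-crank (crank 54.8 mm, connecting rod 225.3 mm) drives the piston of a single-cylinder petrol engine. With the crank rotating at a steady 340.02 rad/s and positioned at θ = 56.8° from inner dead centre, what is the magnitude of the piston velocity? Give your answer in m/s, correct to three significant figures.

17.7

ω = 340 rad/s
For an in-line slider-crank, x = r cosθ + √(L² − r² sin²θ), so v = −rω sinθ·[1 + r cosθ/√(L² − r² sin²θ)].
With r = 0.0548 m, L = 0.2253 m, θ = 56.8°: √(L² − r² sin²θ) = 0.22058 m.
v = −0.0548·340·0.83676·[1 + 0.0548·0.54756/0.22058] = -17.712 m/s.
|v| = 17.712 m/s.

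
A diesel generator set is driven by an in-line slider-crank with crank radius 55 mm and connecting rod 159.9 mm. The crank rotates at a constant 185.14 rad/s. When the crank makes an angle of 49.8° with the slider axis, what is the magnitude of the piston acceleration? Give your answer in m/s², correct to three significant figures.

1130

ω = 185.1 rad/s
x(θ) = r cosθ + √(L² − r² sin²θ); with ω constant, a = ω²·d²x/dθ².
d²x/dθ² = −r cosθ − r²(cos2θ)/√u − r⁴ sin²2θ/(4u^{3/2}),  u = L² − r² sin²θ = 0.0238033 m².
Substituting r = 0.055 m, L = 0.1599 m, θ = 49.8°: d²x/dθ² = -0.032836 m.
a = ω²·d²x/dθ² = (185.1)²·(-0.032836) = -1125.5 m/s²;  |a| = 1125.5 m/s².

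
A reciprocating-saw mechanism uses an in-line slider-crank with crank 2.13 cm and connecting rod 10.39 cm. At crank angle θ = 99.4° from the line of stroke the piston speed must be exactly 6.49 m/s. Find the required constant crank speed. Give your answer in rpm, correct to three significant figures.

For an in-line slider-crank, |v_piston| = rω|sinθ|·[1 + r cosθ/√(L² − r² sin²θ)].
With r = 0.0213 m, L = 0.1039 m, θ = 99.4°: the bracketed kinematic factor |dx/dθ| = 0.020296 m.
ω = v/|dx/dθ| = 6.49/0.020296 = 319.77 rad/s.
N = 60ω/(2π) = 3053.6 rpm.

3050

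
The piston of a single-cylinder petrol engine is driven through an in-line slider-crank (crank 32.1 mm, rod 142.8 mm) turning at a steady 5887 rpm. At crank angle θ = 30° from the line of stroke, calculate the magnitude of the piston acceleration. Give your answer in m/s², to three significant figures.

ω = 2π·5887/60 = 616.5 rad/s
x(θ) = r cosθ + √(L² − r² sin²θ); with ω constant, a = ω²·d²x/dθ².
d²x/dθ² = −r cosθ − r²(cos2θ)/√u − r⁴ sin²2θ/(4u^{3/2}),  u = L² − r² sin²θ = 0.0201342 m².
Substituting r = 0.0321 m, L = 0.1428 m, θ = 30°: d²x/dθ² = -0.0315 m.
a = ω²·d²x/dθ² = (616.5)²·(-0.0315) = -11972 m/s²;  |a| = 11972 m/s².

12000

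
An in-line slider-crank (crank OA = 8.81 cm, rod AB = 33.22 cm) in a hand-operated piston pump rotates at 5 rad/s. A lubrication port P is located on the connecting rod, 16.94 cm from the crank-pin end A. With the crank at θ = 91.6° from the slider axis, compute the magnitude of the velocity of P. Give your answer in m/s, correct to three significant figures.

ω = 5 rad/s.  Crank-pin speed |V_A| = rω = 0.4405 m/s, perpendicular to OA.
Rod angle: sinφ = −(r/L) sinθ ⇒ φ = -15.373°; ω_rod = −rω cosθ/√(L²−r²sin²θ) = +0.038398 rad/s.
V_P = V_A + ω_rod × AP, with AP = 0.1694 m along the rod.
Components: V_Px = −rω sinθ − a·ω_rod·sinφ = -0.4386 m/s;  V_Py = rω cosθ + a·ω_rod·cosφ = -0.0060276 m/s.
|V_P| = √(V_Px² + V_Py²) = 0.43865 m/s.

0.439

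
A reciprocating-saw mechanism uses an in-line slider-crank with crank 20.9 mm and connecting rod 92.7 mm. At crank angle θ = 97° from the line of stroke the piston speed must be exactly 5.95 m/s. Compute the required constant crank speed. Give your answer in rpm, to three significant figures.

2820

For an in-line slider-crank, |v_piston| = rω|sinθ|·[1 + r cosθ/√(L² − r² sin²θ)].
With r = 0.0209 m, L = 0.0927 m, θ = 97°: the bracketed kinematic factor |dx/dθ| = 0.020159 m.
ω = v/|dx/dθ| = 5.95/0.020159 = 295.15 rad/s.
N = 60ω/(2π) = 2818.5 rpm.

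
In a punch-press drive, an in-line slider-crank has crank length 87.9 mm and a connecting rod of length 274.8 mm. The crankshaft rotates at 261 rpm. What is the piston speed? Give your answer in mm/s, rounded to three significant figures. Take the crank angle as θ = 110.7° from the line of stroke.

1980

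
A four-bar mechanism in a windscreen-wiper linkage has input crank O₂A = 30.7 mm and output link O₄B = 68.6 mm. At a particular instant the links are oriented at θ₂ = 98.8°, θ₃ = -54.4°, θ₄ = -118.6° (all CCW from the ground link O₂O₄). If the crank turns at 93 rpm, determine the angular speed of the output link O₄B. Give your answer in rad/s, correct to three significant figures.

ω₂ = 9.739 rad/s (from 93 rpm).
Differentiating the loop-closure r₂e^{iθ₂}+r₃e^{iθ₃}=r₁+r₄e^{iθ₄} gives r₂ω₂e^{iθ₂}+r₃ω₃e^{iθ₃}=r₄ω₄e^{iθ₄}.
Eliminating the other unknown: ω₄ = r₂ω₂ sin(θ₂−θ₃) / [r₄ sin(θ₄−θ₃)].
Numerator sine = +0.45088; denominator sine = -0.90032.
Result = 0.0307·9.739·(+0.45088) / (0.0686·(-0.90032)) = -2.1827 rad/s; magnitude 2.1827 rad/s.

2.18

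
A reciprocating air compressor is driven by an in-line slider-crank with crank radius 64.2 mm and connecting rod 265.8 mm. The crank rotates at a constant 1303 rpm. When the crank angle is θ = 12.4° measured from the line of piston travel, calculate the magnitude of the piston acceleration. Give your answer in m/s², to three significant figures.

1430

ω = 2π·1303/60 = 136.4 rad/s
x(θ) = r cosθ + √(L² − r² sin²θ); with ω constant, a = ω²·d²x/dθ².
d²x/dθ² = −r cosθ − r²(cos2θ)/√u − r⁴ sin²2θ/(4u^{3/2}),  u = L² − r² sin²θ = 0.0704596 m².
Substituting r = 0.0642 m, L = 0.2658 m, θ = 12.4°: d²x/dθ² = -0.076838 m.
a = ω²·d²x/dθ² = (136.4)²·(-0.076838) = -1430.6 m/s²;  |a| = 1430.6 m/s².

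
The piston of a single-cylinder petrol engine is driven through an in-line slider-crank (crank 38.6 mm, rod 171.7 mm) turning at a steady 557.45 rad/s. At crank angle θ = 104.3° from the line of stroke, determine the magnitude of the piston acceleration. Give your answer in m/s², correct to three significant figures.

ω = 557.5 rad/s
x(θ) = r cosθ + √(L² − r² sin²θ); with ω constant, a = ω²·d²x/dθ².
d²x/dθ² = −r cosθ − r²(cos2θ)/√u − r⁴ sin²2θ/(4u^{3/2}),  u = L² − r² sin²θ = 0.0280818 m².
Substituting r = 0.0386 m, L = 0.1717 m, θ = 104.3°: d²x/dθ² = +0.017313 m.
a = ω²·d²x/dθ² = (557.5)²·(+0.017313) = +5380.2 m/s²;  |a| = 5380.2 m/s².

5380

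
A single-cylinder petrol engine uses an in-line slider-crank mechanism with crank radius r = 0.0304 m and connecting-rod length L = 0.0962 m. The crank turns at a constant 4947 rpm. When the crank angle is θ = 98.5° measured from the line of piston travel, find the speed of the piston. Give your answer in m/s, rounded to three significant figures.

14.8

ω = 2π·4947/60 = 518 rad/s
For an in-line slider-crank, x = r cosθ + √(L² − r² sin²θ), so v = −rω sinθ·[1 + r cosθ/√(L² − r² sin²θ)].
With r = 0.0304 m, L = 0.0962 m, θ = 98.5°: √(L² − r² sin²θ) = 0.091381 m.
v = −0.0304·518·0.98902·[1 + 0.0304·-0.14781/0.091381] = -14.81 m/s.
|v| = 14.81 m/s.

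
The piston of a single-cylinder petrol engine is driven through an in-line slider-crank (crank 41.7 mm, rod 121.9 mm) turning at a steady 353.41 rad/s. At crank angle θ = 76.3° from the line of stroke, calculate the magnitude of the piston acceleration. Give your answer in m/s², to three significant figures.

430

ω = 353.4 rad/s
x(θ) = r cosθ + √(L² − r² sin²θ); with ω constant, a = ω²·d²x/dθ².
d²x/dθ² = −r cosθ − r²(cos2θ)/√u − r⁴ sin²2θ/(4u^{3/2}),  u = L² − r² sin²θ = 0.0132183 m².
Substituting r = 0.0417 m, L = 0.1219 m, θ = 76.3°: d²x/dθ² = +0.0034464 m.
a = ω²·d²x/dθ² = (353.4)²·(+0.0034464) = +430.45 m/s²;  |a| = 430.45 m/s².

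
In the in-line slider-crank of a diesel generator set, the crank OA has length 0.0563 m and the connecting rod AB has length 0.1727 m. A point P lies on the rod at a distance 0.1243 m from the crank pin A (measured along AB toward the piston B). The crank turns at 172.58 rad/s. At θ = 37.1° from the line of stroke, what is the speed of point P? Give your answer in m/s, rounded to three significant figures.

ω = 172.6 rad/s.  Crank-pin speed |V_A| = rω = 9.7163 m/s, perpendicular to OA.
Rod angle: sinφ = −(r/L) sinθ ⇒ φ = -11.341°; ω_rod = −rω cosθ/√(L²−r²sin²θ) = -45.766 rad/s.
V_P = V_A + ω_rod × AP, with AP = 0.1243 m along the rod.
Components: V_Px = −rω sinθ − a·ω_rod·sinφ = -6.9796 m/s;  V_Py = rω cosθ + a·ω_rod·cosφ = +2.1718 m/s.
|V_P| = √(V_Px² + V_Py²) = 7.3097 m/s.

7.31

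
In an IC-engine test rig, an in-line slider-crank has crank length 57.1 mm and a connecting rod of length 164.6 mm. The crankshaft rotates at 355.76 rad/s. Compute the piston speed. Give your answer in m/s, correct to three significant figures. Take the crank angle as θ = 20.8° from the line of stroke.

ω = 355.8 rad/s
For an in-line slider-crank, x = r cosθ + √(L² − r² sin²θ), so v = −rω sinθ·[1 + r cosθ/√(L² − r² sin²θ)].
With r = 0.0571 m, L = 0.1646 m, θ = 20.8°: √(L² − r² sin²θ) = 0.16335 m.
v = −0.0571·355.8·0.35511·[1 + 0.0571·0.93483/0.16335] = -9.5709 m/s.
|v| = 9.5709 m/s.

9.57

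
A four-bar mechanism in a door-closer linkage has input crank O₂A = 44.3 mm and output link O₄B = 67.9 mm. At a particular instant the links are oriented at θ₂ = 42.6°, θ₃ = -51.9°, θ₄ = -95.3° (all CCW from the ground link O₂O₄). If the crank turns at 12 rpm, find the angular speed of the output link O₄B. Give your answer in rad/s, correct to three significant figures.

ω₂ = 1.257 rad/s (from 12 rpm).
Differentiating the loop-closure r₂e^{iθ₂}+r₃e^{iθ₃}=r₁+r₄e^{iθ₄} gives r₂ω₂e^{iθ₂}+r₃ω₃e^{iθ₃}=r₄ω₄e^{iθ₄}.
Eliminating the other unknown: ω₄ = r₂ω₂ sin(θ₂−θ₃) / [r₄ sin(θ₄−θ₃)].
Numerator sine = +0.99692; denominator sine = -0.68709.
Result = 0.0443·1.257·(+0.99692) / (0.0679·(-0.68709)) = -1.1896 rad/s; magnitude 1.1896 rad/s.

1.19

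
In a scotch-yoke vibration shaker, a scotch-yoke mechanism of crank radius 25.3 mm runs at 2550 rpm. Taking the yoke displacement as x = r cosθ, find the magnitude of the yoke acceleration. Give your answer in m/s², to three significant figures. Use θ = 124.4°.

ω = 267 rad/s (from 2550 rpm).
x = r cosθ ⇒ ẍ = −rω² cosθ (ω constant).
|a| = rω²|cosθ| = 0.0253·(267)²·|cos 124.4°| = 1019.3 m/s².

1020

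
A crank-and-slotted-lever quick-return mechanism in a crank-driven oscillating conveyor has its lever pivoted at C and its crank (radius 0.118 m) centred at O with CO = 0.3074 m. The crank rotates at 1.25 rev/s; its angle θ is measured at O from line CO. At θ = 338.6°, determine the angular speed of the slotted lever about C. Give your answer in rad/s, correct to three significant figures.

ω = 7.854 rad/s (from 1.25 rev/s).
Crank pin A relative to C: A = (d + r cosθ, r sinθ); lever angle φ = atan2(r sinθ, d + r cosθ).
Differentiating tanφ: φ̇ = rω(d cosθ + r)/(d² + r² + 2dr cosθ).
d² + r² + 2dr cosθ = |CA|² = 0.175964 m²;  d cosθ + r = +0.40421 m.
|ω_lever| = |0.118·7.854·+0.40421| / 0.175964 = 2.1289 rad/s.

2.13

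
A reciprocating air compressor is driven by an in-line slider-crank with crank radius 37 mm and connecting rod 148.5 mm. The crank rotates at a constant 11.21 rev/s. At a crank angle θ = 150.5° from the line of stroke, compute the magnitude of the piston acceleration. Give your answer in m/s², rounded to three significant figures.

ω = 2π·11.2 = 70.43 rad/s
x(θ) = r cosθ + √(L² − r² sin²θ); with ω constant, a = ω²·d²x/dθ².
d²x/dθ² = −r cosθ − r²(cos2θ)/√u − r⁴ sin²2θ/(4u^{3/2}),  u = L² − r² sin²θ = 0.0217203 m².
Substituting r = 0.037 m, L = 0.1485 m, θ = 150.5°: d²x/dθ² = +0.027311 m.
a = ω²·d²x/dθ² = (70.43)²·(+0.027311) = +135.49 m/s²;  |a| = 135.49 m/s².

135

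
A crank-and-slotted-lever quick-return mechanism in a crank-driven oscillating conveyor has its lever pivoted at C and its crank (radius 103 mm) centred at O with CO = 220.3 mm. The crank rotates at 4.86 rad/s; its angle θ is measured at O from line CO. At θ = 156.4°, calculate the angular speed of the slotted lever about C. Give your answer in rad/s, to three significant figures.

2.82

ω = 4.86 rad/s
Crank pin A relative to C: A = (d + r cosθ, r sinθ); lever angle φ = atan2(r sinθ, d + r cosθ).
Differentiating tanφ: φ̇ = rω(d cosθ + r)/(d² + r² + 2dr cosθ).
d² + r² + 2dr cosθ = |CA|² = 0.0175549 m²;  d cosθ + r = -0.098875 m.
|ω_lever| = |0.103·4.86·-0.098875| / 0.0175549 = 2.8194 rad/s.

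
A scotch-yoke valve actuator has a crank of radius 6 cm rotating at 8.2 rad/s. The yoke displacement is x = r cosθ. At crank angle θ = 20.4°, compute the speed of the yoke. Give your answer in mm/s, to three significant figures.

ω = 8.2 rad/s
x = r cosθ ⇒ ẋ = −rω sinθ.
|v| = rω|sinθ| = 0.06·8.2·|sin 20.4°| = 0.1715 m/s = 171.5 mm/s.

171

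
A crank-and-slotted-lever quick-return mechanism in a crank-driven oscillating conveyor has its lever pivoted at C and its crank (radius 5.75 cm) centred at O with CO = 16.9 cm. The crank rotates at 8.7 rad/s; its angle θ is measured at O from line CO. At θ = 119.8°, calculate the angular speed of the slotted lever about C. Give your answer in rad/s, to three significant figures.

0.597

ω = 8.7 rad/s
Crank pin A relative to C: A = (d + r cosθ, r sinθ); lever angle φ = atan2(r sinθ, d + r cosθ).
Differentiating tanφ: φ̇ = rω(d cosθ + r)/(d² + r² + 2dr cosθ).
d² + r² + 2dr cosθ = |CA|² = 0.0222086 m²;  d cosθ + r = -0.026489 m.
|ω_lever| = |0.0575·8.7·-0.026489| / 0.0222086 = 0.59666 rad/s.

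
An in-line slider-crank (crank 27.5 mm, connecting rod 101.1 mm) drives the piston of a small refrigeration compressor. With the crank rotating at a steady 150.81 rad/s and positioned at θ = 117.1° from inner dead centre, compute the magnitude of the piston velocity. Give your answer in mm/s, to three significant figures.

ω = 150.8 rad/s
For an in-line slider-crank, x = r cosθ + √(L² − r² sin²θ), so v = −rω sinθ·[1 + r cosθ/√(L² − r² sin²θ)].
With r = 0.0275 m, L = 0.1011 m, θ = 117.1°: √(L² − r² sin²θ) = 0.098091 m.
v = −0.0275·150.8·0.89021·[1 + 0.0275·-0.45554/0.098091] = -3.2204 m/s.
|v| = 3.2204 m/s = 3220.4 mm/s.

3220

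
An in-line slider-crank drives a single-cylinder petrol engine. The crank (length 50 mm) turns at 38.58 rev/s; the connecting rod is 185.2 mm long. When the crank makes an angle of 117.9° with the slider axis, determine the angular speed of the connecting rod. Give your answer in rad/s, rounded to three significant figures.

31.5

ω = 242.4 rad/s (converted from 38.58 rev/s).
The rod makes angle φ with the slider axis where L sinφ = r sinθ; differentiating, L cosφ·φ̇ = r ω cosθ.
L cosφ = √(L² − r² sin²θ) = 0.17985 m.
|ω_rod| = r ω |cosθ| / √(L² − r² sin²θ) = 0.05·242.4·0.46793/0.17985 = 31.534 rad/s.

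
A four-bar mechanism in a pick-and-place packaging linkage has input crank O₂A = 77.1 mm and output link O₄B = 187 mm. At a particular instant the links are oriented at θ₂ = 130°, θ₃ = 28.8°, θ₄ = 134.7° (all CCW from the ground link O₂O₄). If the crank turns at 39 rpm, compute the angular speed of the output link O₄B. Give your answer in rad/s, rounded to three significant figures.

ω₂ = 4.084 rad/s (from 39 rpm).
Differentiating the loop-closure r₂e^{iθ₂}+r₃e^{iθ₃}=r₁+r₄e^{iθ₄} gives r₂ω₂e^{iθ₂}+r₃ω₃e^{iθ₃}=r₄ω₄e^{iθ₄}.
Eliminating the other unknown: ω₄ = r₂ω₂ sin(θ₂−θ₃) / [r₄ sin(θ₄−θ₃)].
Numerator sine = +0.98096; denominator sine = +0.96174.
Result = 0.0771·4.084·(+0.98096) / (0.187·(+0.96174)) = +1.7175 rad/s; magnitude 1.7175 rad/s.

1.72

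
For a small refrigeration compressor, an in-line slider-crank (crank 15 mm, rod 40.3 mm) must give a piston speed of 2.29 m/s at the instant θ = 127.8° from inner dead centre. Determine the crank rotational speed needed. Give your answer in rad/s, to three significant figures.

254

For an in-line slider-crank, |v_piston| = rω|sinθ|·[1 + r cosθ/√(L² − r² sin²θ)].
With r = 0.015 m, L = 0.0403 m, θ = 127.8°: the bracketed kinematic factor |dx/dθ| = 0.0090233 m.
ω = v/|dx/dθ| = 2.29/0.0090233 = 253.79 rad/s.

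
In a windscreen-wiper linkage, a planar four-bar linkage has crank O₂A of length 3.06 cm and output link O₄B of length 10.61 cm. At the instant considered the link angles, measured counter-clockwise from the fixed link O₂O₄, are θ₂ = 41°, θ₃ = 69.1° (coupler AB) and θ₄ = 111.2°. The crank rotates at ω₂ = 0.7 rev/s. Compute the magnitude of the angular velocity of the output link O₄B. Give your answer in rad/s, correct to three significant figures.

ω₂ = 4.398 rad/s (from 0.7 rev/s).
Differentiating the loop-closure r₂e^{iθ₂}+r₃e^{iθ₃}=r₁+r₄e^{iθ₄} gives r₂ω₂e^{iθ₂}+r₃ω₃e^{iθ₃}=r₄ω₄e^{iθ₄}.
Eliminating the other unknown: ω₄ = r₂ω₂ sin(θ₂−θ₃) / [r₄ sin(θ₄−θ₃)].
Numerator sine = -0.47101; denominator sine = +0.67043.
Result = 0.0306·4.398·(-0.47101) / (0.1061·(+0.67043)) = -0.89118 rad/s; magnitude 0.89118 rad/s.

0.891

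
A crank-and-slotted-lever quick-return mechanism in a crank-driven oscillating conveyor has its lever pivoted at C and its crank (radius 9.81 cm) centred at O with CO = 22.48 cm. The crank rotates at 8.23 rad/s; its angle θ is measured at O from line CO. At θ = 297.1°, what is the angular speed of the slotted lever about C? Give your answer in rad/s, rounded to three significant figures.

ω = 8.23 rad/s
Crank pin A relative to C: A = (d + r cosθ, r sinθ); lever angle φ = atan2(r sinθ, d + r cosθ).
Differentiating tanφ: φ̇ = rω(d cosθ + r)/(d² + r² + 2dr cosθ).
d² + r² + 2dr cosθ = |CA|² = 0.0802508 m²;  d cosθ + r = +0.20051 m.
|ω_lever| = |0.0981·8.23·+0.20051| / 0.0802508 = 2.0172 rad/s.

2.02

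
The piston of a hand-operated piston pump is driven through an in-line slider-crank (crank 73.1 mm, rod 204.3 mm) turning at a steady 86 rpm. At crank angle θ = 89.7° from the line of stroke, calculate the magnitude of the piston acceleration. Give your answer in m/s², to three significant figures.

2.24

ω = 2π·86/60 = 9.006 rad/s
x(θ) = r cosθ + √(L² − r² sin²θ); with ω constant, a = ω²·d²x/dθ².
d²x/dθ² = −r cosθ − r²(cos2θ)/√u − r⁴ sin²2θ/(4u^{3/2}),  u = L² − r² sin²θ = 0.036395 m².
Substituting r = 0.0731 m, L = 0.2043 m, θ = 89.7°: d²x/dθ² = +0.027626 m.
a = ω²·d²x/dθ² = (9.006)²·(+0.027626) = +2.2406 m/s²;  |a| = 2.2406 m/s².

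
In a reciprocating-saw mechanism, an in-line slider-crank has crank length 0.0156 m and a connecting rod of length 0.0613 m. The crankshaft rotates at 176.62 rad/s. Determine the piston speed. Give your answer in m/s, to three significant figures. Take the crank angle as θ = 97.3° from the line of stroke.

ω = 176.6 rad/s
For an in-line slider-crank, x = r cosθ + √(L² − r² sin²θ), so v = −rω sinθ·[1 + r cosθ/√(L² − r² sin²θ)].
With r = 0.0156 m, L = 0.0613 m, θ = 97.3°: √(L² − r² sin²θ) = 0.059315 m.
v = −0.0156·176.6·0.99189·[1 + 0.0156·-0.12706/0.059315] = -2.6416 m/s.
|v| = 2.6416 m/s.

2.64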